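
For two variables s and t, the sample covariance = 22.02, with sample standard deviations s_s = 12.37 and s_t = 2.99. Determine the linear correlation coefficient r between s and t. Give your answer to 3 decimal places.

0.595

r = Cov(s,t) / (s_s · s_t) = 22.02 / (12.37 × 2.99)
  = 22.02 / 36.9863 ≈ 0.595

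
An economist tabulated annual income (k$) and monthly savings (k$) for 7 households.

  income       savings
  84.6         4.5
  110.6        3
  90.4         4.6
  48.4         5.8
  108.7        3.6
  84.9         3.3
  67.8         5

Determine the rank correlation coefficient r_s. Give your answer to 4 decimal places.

Rank income: 3, 7, 5, 1, 6, 4, 2
Rank savings: 4, 1, 5, 7, 3, 2, 6
d = rank(income) − rank(savings): -1, 6, 0, -6, 3, 2, -4; Σd² = 102
ρ = 1 − 6Σd² / [n(n²−1)] = 1 − 6×102 / (7×48) = 1 − 612/336 ≈ -0.8214

-0.8214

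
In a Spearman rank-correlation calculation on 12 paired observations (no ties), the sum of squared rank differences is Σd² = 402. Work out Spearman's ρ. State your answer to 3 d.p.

-0.406

ρ = 1 − 6Σd² / [n(n²−1)] = 1 − 6×402 / (12×143)
  = 1 − 2412/1716 = 1 − 1.4056 ≈ -0.406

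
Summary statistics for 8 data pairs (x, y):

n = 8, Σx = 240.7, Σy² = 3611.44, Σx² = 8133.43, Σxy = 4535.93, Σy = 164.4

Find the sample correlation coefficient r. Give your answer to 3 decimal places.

-0.901

r = (nΣxy − ΣxΣy) / √[(nΣx² − (Σx)²)(nΣy² − (Σy)²)]
Numerator: 8×4535.93 − 240.7×164.4 = -3283.64
Denominator: √[(65067.44 − 57936.49)(28891.52 − 27027.36)] = √[7130.95 × 1864.16] = 3645.9884
r = -3283.64 / 3645.9884 ≈ -0.901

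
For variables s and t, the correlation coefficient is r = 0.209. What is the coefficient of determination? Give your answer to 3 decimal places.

0.044

r² = (0.209)² = 0.044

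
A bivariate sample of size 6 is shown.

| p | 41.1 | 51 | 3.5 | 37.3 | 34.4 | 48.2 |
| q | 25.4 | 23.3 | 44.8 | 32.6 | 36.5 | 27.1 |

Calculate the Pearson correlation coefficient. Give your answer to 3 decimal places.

-0.936

n = 6, Σp = 215.5, Σq = 189.7, Σp² = 9200.35, Σq² = 6324.51, Σpq = 6166.84
nΣpq − ΣpΣq = 37001.04 − 40880.35 = -3879.31
nΣp² − (Σp)² = 55202.1 − 46440.25 = 8761.85; nΣq² − (Σq)² = 37947.06 − 35986.09 = 1960.97
r = -3879.31 / √(8761.85 × 1960.97) = -3879.31 / 4145.0844 ≈ -0.936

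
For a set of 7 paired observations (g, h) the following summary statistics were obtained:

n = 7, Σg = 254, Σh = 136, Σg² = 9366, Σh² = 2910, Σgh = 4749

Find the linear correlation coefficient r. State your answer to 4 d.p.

-0.9292

r = (nΣgh − ΣgΣh) / √[(nΣg² − (Σg)²)(nΣh² − (Σh)²)]
Numerator: 7×4749 − 254×136 = -1301
Denominator: √[(65562 − 64516)(20370 − 18496)] = √[1046 × 1874] = 1400.0729
r = -1301 / 1400.0729 ≈ -0.9292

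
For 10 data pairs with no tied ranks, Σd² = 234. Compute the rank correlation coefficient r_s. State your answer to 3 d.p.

-0.418

ρ = 1 − 6Σd² / [n(n²−1)] = 1 − 6×234 / (10×99)
  = 1 − 1404/990 = 1 − 1.4182 ≈ -0.418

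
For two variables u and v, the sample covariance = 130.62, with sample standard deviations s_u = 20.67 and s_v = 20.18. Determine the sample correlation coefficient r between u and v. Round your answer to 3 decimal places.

0.313

r = Cov(u,v) / (s_u · s_v) = 130.62 / (20.67 × 20.18)
  = 130.62 / 417.1206 ≈ 0.313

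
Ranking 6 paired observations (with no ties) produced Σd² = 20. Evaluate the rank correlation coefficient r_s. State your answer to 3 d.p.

ρ = 1 − 6Σd² / [n(n²−1)] = 1 − 6×20 / (6×35)
  = 1 − 120/210 = 1 − 0.5714 ≈ 0.429

0.429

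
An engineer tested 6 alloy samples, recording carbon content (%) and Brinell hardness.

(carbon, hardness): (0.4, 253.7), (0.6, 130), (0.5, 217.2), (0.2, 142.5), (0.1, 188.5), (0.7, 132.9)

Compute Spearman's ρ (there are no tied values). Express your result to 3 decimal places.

-0.486

Rank carbon: 3, 5, 4, 2, 1, 6
Rank hardness: 6, 1, 5, 3, 4, 2
d = rank(carbon) − rank(hardness): -3, 4, -1, -1, -3, 4; Σd² = 52
ρ = 1 − 6Σd² / [n(n²−1)] = 1 − 6×52 / (6×35) = 1 − 312/210 ≈ -0.486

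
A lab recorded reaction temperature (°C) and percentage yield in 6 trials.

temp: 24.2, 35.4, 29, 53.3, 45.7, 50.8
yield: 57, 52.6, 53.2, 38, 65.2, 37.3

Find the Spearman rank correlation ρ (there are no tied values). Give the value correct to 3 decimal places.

Rank temp: 1, 3, 2, 6, 4, 5
Rank yield: 5, 3, 4, 2, 6, 1
d = rank(temp) − rank(yield): -4, 0, -2, 4, -2, 4; Σd² = 56
ρ = 1 − 6Σd² / [n(n²−1)] = 1 − 6×56 / (6×35) = 1 − 336/210 ≈ -0.600

-0.600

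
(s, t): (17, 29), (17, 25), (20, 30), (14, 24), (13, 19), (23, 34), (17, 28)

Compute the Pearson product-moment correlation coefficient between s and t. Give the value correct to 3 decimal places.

n = 7, Σs = 121, Σt = 189, Σs² = 2161, Σt² = 5243, Σst = 3359
nΣst − ΣsΣt = 23513 − 22869 = 644
nΣs² − (Σs)² = 15127 − 14641 = 486; nΣt² − (Σt)² = 36701 − 35721 = 980
r = 644 / √(486 × 980) = 644 / 690.1304 ≈ 0.933

0.933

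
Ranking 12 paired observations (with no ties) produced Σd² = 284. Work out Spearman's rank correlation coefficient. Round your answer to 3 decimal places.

0.007

ρ = 1 − 6Σd² / [n(n²−1)] = 1 − 6×284 / (12×143)
  = 1 − 1704/1716 = 1 − 0.9930 ≈ 0.007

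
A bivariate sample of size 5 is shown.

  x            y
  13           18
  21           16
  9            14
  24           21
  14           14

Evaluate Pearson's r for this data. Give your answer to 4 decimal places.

0.7055

n = 5, Σx = 81, Σy = 83, Σx² = 1463, Σy² = 1413, Σxy = 1396
nΣxy − ΣxΣy = 6980 − 6723 = 257
nΣx² − (Σx)² = 7315 − 6561 = 754; nΣy² − (Σy)² = 7065 − 6889 = 176
r = 257 / √(754 × 176) = 257 / 364.2856 ≈ 0.7055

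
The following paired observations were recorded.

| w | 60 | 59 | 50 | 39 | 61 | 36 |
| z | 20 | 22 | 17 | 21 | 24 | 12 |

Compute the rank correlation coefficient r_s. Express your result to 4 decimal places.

0.7143

Rank w: 5, 4, 3, 2, 6, 1
Rank z: 3, 5, 2, 4, 6, 1
d = rank(w) − rank(z): 2, -1, 1, -2, 0, 0; Σd² = 10
ρ = 1 − 6Σd² / [n(n²−1)] = 1 − 6×10 / (6×35) = 1 − 60/210 ≈ 0.7143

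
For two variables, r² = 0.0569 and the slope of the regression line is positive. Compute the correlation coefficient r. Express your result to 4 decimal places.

0.2385

|r| = √0.0569 = 0.2385
The association is positive, so r = 0.2385.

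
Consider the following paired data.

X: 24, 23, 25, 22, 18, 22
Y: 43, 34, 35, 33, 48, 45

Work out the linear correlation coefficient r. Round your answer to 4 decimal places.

-0.5941

n = 6, ΣX = 134, ΣY = 238, ΣX² = 3022, ΣY² = 9648, ΣXY = 5269
nΣXY − ΣXΣY = 31614 − 31892 = -278
nΣX² − (ΣX)² = 18132 − 17956 = 176; nΣY² − (ΣY)² = 57888 − 56644 = 1244
r = -278 / √(176 × 1244) = -278 / 467.9145 ≈ -0.5941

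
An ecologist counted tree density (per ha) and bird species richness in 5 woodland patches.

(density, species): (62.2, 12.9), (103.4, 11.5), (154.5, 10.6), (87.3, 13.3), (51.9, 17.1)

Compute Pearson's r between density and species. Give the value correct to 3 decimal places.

n = 5, Σx = 459.3, Σy = 65.4, Σx² = 48745.55, Σy² = 880.32, Σxy = 5677.76
nΣxy − ΣxΣy = 28388.8 − 30038.22 = -1649.42
nΣx² − (Σx)² = 243727.75 − 210956.49 = 32771.26; nΣy² − (Σy)² = 4401.6 − 4277.16 = 124.44
r = -1649.42 / √(32771.26 × 124.44) = -1649.42 / 2019.4196 ≈ -0.817

-0.817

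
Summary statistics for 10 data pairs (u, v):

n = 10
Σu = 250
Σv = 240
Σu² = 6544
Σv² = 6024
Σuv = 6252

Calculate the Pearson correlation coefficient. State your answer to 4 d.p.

0.9045

r = (nΣuv − ΣuΣv) / √[(nΣu² − (Σu)²)(nΣv² − (Σv)²)]
Numerator: 10×6252 − 250×240 = 2520
Denominator: √[(65440 − 62500)(60240 − 57600)] = √[2940 × 2640] = 2785.9648
r = 2520 / 2785.9648 ≈ 0.9045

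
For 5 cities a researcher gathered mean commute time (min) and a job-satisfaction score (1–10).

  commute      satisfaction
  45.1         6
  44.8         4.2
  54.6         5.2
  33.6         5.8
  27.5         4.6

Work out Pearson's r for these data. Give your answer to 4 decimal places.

n = 5, Σx = 205.6, Σy = 25.8, Σx² = 8907.42, Σy² = 135.48, Σxy = 1064.06
nΣxy − ΣxΣy = 5320.3 − 5304.48 = 15.82
nΣx² − (Σx)² = 44537.1 − 42271.36 = 2265.74; nΣy² − (Σy)² = 677.4 − 665.64 = 11.76
r = 15.82 / √(2265.74 × 11.76) = 15.82 / 163.2333 ≈ 0.0969

0.0969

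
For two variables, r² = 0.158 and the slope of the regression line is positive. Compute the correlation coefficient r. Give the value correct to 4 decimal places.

|r| = √0.158 = 0.3975
The association is positive, so r = 0.3975.

0.3975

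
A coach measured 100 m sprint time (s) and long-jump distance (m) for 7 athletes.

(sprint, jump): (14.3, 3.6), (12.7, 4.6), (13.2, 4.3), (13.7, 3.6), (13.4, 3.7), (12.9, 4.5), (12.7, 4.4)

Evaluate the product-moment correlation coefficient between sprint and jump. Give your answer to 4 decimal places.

n = 7, Σx = 92.9, Σy = 28.7, Σx² = 1234.97, Σy² = 118.87, Σxy = 379.49
nΣxy − ΣxΣy = 2656.43 − 2666.23 = -9.8
nΣx² − (Σx)² = 8644.79 − 8630.41 = 14.38; nΣy² − (Σy)² = 832.09 − 823.69 = 8.4
r = -9.8 / √(14.38 × 8.4) = -9.8 / 10.9905 ≈ -0.8917

-0.8917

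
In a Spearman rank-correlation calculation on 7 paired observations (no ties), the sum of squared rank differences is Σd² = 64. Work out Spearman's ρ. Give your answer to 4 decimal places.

-0.1429

ρ = 1 − 6Σd² / [n(n²−1)] = 1 − 6×64 / (7×48)
  = 1 − 384/336 = 1 − 1.14286 ≈ -0.1429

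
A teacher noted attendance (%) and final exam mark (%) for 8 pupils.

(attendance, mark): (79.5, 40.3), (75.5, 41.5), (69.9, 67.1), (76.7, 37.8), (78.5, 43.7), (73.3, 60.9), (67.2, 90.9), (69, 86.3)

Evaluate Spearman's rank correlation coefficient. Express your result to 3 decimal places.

Rank attendance: 8, 5, 3, 6, 7, 4, 1, 2
Rank mark: 2, 3, 6, 1, 4, 5, 8, 7
d = rank(attendance) − rank(mark): 6, 2, -3, 5, 3, -1, -7, -5; Σd² = 158
ρ = 1 − 6Σd² / [n(n²−1)] = 1 − 6×158 / (8×63) = 1 − 948/504 ≈ -0.881

-0.881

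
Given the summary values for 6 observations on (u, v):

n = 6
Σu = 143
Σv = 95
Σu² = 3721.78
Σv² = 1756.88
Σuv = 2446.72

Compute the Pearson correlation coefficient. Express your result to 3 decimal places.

r = (nΣuv − ΣuΣv) / √[(nΣu² − (Σu)²)(nΣv² − (Σv)²)]
Numerator: 6×2446.72 − 143×95 = 1095.32
Denominator: √[(22330.68 − 20449)(10541.28 − 9025)] = √[1881.68 × 1516.28] = 1689.1281
r = 1095.32 / 1689.1281 ≈ 0.648

0.648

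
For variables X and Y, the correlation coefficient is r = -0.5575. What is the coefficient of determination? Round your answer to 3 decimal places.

r² = (-0.5575)² = 0.311

0.311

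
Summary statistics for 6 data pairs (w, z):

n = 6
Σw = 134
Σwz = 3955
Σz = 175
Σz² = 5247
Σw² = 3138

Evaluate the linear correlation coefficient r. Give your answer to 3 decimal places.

0.324

r = (nΣwz − ΣwΣz) / √[(nΣw² − (Σw)²)(nΣz² − (Σz)²)]
Numerator: 6×3955 − 134×175 = 280
Denominator: √[(18828 − 17956)(31482 − 30625)] = √[872 × 857] = 864.4675
r = 280 / 864.4675 ≈ 0.324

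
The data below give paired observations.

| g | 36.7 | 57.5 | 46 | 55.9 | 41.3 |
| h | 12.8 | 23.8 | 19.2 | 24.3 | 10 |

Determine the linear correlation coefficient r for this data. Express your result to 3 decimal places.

0.922

n = 5, Σg = 237.4, Σh = 90.1, Σg² = 11599.64, Σh² = 1789.41, Σgh = 4492.83
nΣgh − ΣgΣh = 22464.15 − 21389.74 = 1074.41
nΣg² − (Σg)² = 57998.2 − 56358.76 = 1639.44; nΣh² − (Σh)² = 8947.05 − 8118.01 = 829.04
r = 1074.41 / √(1639.44 × 829.04) = 1074.41 / 1165.8307 ≈ 0.922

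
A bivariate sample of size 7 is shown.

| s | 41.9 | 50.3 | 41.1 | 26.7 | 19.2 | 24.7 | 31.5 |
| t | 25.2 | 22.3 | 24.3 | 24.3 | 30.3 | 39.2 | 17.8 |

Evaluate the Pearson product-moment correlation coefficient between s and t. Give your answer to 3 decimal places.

n = 7, Σs = 235.4, Σt = 183.4, Σs² = 8658.78, Σt² = 5084.88, Σst = 5935.81
nΣst − ΣsΣt = 41550.67 − 43172.36 = -1621.69
nΣs² − (Σs)² = 60611.46 − 55413.16 = 5198.3; nΣt² − (Σt)² = 35594.16 − 33635.56 = 1958.6
r = -1621.69 / √(5198.3 × 1958.6) = -1621.69 / 3190.8291 ≈ -0.508

-0.508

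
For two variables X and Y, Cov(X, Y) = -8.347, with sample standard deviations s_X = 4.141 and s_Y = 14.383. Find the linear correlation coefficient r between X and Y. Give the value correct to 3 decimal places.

r = Cov(X,Y) / (s_X · s_Y) = -8.347 / (4.141 × 14.383)
  = -8.347 / 59.5600 ≈ -0.140

-0.140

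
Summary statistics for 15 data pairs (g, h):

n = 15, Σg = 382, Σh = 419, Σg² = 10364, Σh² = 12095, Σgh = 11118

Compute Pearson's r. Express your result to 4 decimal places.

r = (nΣgh − ΣgΣh) / √[(nΣg² − (Σg)²)(nΣh² − (Σh)²)]
Numerator: 15×11118 − 382×419 = 6712
Denominator: √[(155460 − 145924)(181425 − 175561)] = √[9536 × 5864] = 7477.9077
r = 6712 / 7477.9077 ≈ 0.8976

0.8976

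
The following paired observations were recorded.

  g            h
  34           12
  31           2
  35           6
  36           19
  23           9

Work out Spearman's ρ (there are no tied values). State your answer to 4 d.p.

0.5000

Rank g: 3, 2, 4, 5, 1
Rank h: 4, 1, 2, 5, 3
d = rank(g) − rank(h): -1, 1, 2, 0, -2; Σd² = 10
ρ = 1 − 6Σd² / [n(n²−1)] = 1 − 6×10 / (5×24) = 1 − 60/120 ≈ 0.5000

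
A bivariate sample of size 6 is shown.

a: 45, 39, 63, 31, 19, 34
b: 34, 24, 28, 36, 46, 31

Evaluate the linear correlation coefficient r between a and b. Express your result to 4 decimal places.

-0.6876

n = 6, Σa = 231, Σb = 199, Σa² = 9993, Σb² = 6889, Σab = 7274
nΣab − ΣaΣb = 43644 − 45969 = -2325
nΣa² − (Σa)² = 59958 − 53361 = 6597; nΣb² − (Σb)² = 41334 − 39601 = 1733
r = -2325 / √(6597 × 1733) = -2325 / 3381.2129 ≈ -0.6876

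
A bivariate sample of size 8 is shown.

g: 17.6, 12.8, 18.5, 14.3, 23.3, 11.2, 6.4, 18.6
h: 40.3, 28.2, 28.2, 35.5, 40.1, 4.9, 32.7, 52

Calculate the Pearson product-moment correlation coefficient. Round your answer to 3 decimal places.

0.494

n = 8, Σg = 122.7, Σh = 261.9, Σg² = 2075.59, Σh² = 9880.13, Σgh = 4265.28
nΣgh − ΣgΣh = 34122.24 − 32135.13 = 1987.11
nΣg² − (Σg)² = 16604.72 − 15055.29 = 1549.43; nΣh² − (Σh)² = 79041.04 − 68591.61 = 10449.43
r = 1987.11 / √(1549.43 × 10449.43) = 1987.11 / 4023.7620 ≈ 0.494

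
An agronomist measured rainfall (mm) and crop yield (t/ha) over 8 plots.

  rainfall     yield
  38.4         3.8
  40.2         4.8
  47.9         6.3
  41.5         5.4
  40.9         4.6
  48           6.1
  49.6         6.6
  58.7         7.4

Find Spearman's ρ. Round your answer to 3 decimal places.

0.952

Rank rainfall: 1, 2, 5, 4, 3, 6, 7, 8
Rank yield: 1, 3, 6, 4, 2, 5, 7, 8
d = rank(rainfall) − rank(yield): 0, -1, -1, 0, 1, 1, 0, 0; Σd² = 4
ρ = 1 − 6Σd² / [n(n²−1)] = 1 − 6×4 / (8×63) = 1 − 24/504 ≈ 0.952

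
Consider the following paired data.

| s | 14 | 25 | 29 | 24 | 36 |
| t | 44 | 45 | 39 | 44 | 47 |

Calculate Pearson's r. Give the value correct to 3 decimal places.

0.144

n = 5, Σs = 128, Σt = 219, Σs² = 3534, Σt² = 9627, Σst = 5620
nΣst − ΣsΣt = 28100 − 28032 = 68
nΣs² − (Σs)² = 17670 − 16384 = 1286; nΣt² − (Σt)² = 48135 − 47961 = 174
r = 68 / √(1286 × 174) = 68 / 473.0370 ≈ 0.144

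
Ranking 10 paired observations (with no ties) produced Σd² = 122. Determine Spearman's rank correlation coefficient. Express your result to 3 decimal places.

0.261

ρ = 1 − 6Σd² / [n(n²−1)] = 1 − 6×122 / (10×99)
  = 1 − 732/990 = 1 − 0.7394 ≈ 0.261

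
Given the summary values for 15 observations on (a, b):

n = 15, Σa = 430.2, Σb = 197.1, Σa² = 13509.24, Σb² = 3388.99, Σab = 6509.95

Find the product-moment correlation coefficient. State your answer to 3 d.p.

0.886

r = (nΣab − ΣaΣb) / √[(nΣa² − (Σa)²)(nΣb² − (Σb)²)]
Numerator: 15×6509.95 − 430.2×197.1 = 12856.83
Denominator: √[(202638.6 − 185072.04)(50834.85 − 38848.41)] = √[17566.56 × 11986.44] = 14510.7035
r = 12856.83 / 14510.7035 ≈ 0.886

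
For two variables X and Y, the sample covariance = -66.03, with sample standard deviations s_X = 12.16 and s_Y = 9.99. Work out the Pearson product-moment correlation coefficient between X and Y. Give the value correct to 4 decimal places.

-0.5436

r = Cov(X,Y) / (s_X · s_Y) = -66.03 / (12.16 × 9.99)
  = -66.03 / 121.4784 ≈ -0.5436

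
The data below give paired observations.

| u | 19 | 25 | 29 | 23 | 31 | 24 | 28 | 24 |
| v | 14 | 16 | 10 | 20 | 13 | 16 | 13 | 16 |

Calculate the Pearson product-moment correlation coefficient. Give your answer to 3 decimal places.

n = 8, Σu = 203, Σv = 118, Σu² = 5253, Σv² = 1802, Σuv = 2951
nΣuv − ΣuΣv = 23608 − 23954 = -346
nΣu² − (Σu)² = 42024 − 41209 = 815; nΣv² − (Σv)² = 14416 − 13924 = 492
r = -346 / √(815 × 492) = -346 / 633.2298 ≈ -0.546

-0.546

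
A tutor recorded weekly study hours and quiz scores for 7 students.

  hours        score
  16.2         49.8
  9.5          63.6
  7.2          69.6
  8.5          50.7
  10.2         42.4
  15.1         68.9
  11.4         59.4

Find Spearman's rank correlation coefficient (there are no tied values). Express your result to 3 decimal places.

-0.357

Rank hours: 7, 3, 1, 2, 4, 6, 5
Rank score: 2, 5, 7, 3, 1, 6, 4
d = rank(hours) − rank(score): 5, -2, -6, -1, 3, 0, 1; Σd² = 76
ρ = 1 − 6Σd² / [n(n²−1)] = 1 − 6×76 / (7×48) = 1 − 456/336 ≈ -0.357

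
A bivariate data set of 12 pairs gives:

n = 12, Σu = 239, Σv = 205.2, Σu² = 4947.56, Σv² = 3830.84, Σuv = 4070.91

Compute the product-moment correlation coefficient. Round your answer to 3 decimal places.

r = (nΣuv − ΣuΣv) / √[(nΣu² − (Σu)²)(nΣv² − (Σv)²)]
Numerator: 12×4070.91 − 239×205.2 = -191.88
Denominator: √[(59370.72 − 57121)(45970.08 − 42107.04)] = √[2249.72 × 3863.04] = 2948.0092
r = -191.88 / 2948.0092 ≈ -0.065

-0.065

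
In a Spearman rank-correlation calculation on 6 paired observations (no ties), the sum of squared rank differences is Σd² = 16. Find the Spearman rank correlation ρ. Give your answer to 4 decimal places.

ρ = 1 − 6Σd² / [n(n²−1)] = 1 − 6×16 / (6×35)
  = 1 − 96/210 = 1 − 0.45714 ≈ 0.5429

0.5429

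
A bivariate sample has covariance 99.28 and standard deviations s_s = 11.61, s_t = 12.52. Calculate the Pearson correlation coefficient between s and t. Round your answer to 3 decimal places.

r = Cov(s,t) / (s_s · s_t) = 99.28 / (11.61 × 12.52)
  = 99.28 / 145.3572 ≈ 0.683

0.683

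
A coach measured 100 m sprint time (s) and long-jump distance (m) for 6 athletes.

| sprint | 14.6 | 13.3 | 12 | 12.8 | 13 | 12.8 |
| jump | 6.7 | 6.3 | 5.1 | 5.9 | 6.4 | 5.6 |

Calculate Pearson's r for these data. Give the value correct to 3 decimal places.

n = 6, Σx = 78.5, Σy = 36, Σx² = 1030.73, Σy² = 217.72, Σxy = 473.21
nΣxy − ΣxΣy = 2839.26 − 2826 = 13.26
nΣx² − (Σx)² = 6184.38 − 6162.25 = 22.13; nΣy² − (Σy)² = 1306.32 − 1296 = 10.32
r = 13.26 / √(22.13 × 10.32) = 13.26 / 15.1123 ≈ 0.877

0.877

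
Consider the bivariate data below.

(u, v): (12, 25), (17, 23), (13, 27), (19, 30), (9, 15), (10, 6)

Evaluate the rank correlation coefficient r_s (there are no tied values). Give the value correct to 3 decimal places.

Rank u: 3, 5, 4, 6, 1, 2
Rank v: 4, 3, 5, 6, 2, 1
d = rank(u) − rank(v): -1, 2, -1, 0, -1, 1; Σd² = 8
ρ = 1 − 6Σd² / [n(n²−1)] = 1 − 6×8 / (6×35) = 1 − 48/210 ≈ 0.771

0.771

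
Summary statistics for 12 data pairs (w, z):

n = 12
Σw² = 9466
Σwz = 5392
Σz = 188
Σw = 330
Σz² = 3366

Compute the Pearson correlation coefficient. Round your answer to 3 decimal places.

r = (nΣwz − ΣwΣz) / √[(nΣw² − (Σw)²)(nΣz² − (Σz)²)]
Numerator: 12×5392 − 330×188 = 2664
Denominator: √[(113592 − 108900)(40392 − 35344)] = √[4692 × 5048] = 4866.7459
r = 2664 / 4866.7459 ≈ 0.547

0.547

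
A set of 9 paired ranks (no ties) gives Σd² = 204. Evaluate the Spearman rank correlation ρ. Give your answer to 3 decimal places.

-0.700

ρ = 1 − 6Σd² / [n(n²−1)] = 1 − 6×204 / (9×80)
  = 1 − 1224/720 = 1 − 1.7000 ≈ -0.700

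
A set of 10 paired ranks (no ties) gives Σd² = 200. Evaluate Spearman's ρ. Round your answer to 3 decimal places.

ρ = 1 − 6Σd² / [n(n²−1)] = 1 − 6×200 / (10×99)
  = 1 − 1200/990 = 1 − 1.2121 ≈ -0.212

-0.212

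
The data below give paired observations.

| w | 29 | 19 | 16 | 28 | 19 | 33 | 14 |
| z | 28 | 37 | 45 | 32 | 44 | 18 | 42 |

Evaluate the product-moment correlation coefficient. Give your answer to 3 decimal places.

n = 7, Σw = 158, Σz = 246, Σw² = 3888, Σz² = 9226, Σwz = 5149
nΣwz − ΣwΣz = 36043 − 38868 = -2825
nΣw² − (Σw)² = 27216 − 24964 = 2252; nΣz² − (Σz)² = 64582 − 60516 = 4066
r = -2825 / √(2252 × 4066) = -2825 / 3025.9927 ≈ -0.934

-0.934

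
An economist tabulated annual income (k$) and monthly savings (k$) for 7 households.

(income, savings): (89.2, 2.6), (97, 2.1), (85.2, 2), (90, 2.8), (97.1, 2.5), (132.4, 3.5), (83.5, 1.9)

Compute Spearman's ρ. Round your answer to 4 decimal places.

0.7143

Rank income: 3, 5, 2, 4, 6, 7, 1
Rank savings: 5, 3, 2, 6, 4, 7, 1
d = rank(income) − rank(savings): -2, 2, 0, -2, 2, 0, 0; Σd² = 16
ρ = 1 − 6Σd² / [n(n²−1)] = 1 − 6×16 / (7×48) = 1 − 96/336 ≈ 0.7143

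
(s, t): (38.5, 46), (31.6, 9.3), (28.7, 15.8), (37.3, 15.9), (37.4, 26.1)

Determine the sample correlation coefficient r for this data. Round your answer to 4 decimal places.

n = 5, Σs = 173.5, Σt = 113.1, Σs² = 6094.55, Σt² = 3386.15, Σst = 4087.55
nΣst − ΣsΣt = 20437.75 − 19622.85 = 814.9
nΣs² − (Σs)² = 30472.75 − 30102.25 = 370.5; nΣt² − (Σt)² = 16930.75 − 12791.61 = 4139.14
r = 814.9 / √(370.5 × 4139.14) = 814.9 / 1238.3664 ≈ 0.6580

0.6580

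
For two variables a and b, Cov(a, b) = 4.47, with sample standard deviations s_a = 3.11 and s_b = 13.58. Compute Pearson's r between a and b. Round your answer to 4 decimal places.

0.1058

r = Cov(a,b) / (s_a · s_b) = 4.47 / (3.11 × 13.58)
  = 4.47 / 42.2338 ≈ 0.1058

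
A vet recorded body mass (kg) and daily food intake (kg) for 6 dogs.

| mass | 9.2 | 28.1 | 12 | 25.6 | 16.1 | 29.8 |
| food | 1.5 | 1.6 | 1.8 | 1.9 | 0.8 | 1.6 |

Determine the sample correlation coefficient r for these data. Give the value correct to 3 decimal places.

n = 6, Σx = 120.8, Σy = 9.2, Σx² = 2820.86, Σy² = 14.86, Σxy = 189.56
nΣxy − ΣxΣy = 1137.36 − 1111.36 = 26
nΣx² − (Σx)² = 16925.16 − 14592.64 = 2332.52; nΣy² − (Σy)² = 89.16 − 84.64 = 4.52
r = 26 / √(2332.52 × 4.52) = 26 / 102.6791 ≈ 0.253

0.253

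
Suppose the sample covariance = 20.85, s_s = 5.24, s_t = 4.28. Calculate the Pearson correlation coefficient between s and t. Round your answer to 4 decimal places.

0.9297

r = Cov(s,t) / (s_s · s_t) = 20.85 / (5.24 × 4.28)
  = 20.85 / 22.4272 ≈ 0.9297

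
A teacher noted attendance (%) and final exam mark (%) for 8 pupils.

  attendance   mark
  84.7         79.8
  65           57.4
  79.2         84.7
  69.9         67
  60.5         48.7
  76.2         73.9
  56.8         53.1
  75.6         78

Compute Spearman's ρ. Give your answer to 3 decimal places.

0.929

Rank attendance: 8, 3, 7, 4, 2, 6, 1, 5
Rank mark: 7, 3, 8, 4, 1, 5, 2, 6
d = rank(attendance) − rank(mark): 1, 0, -1, 0, 1, 1, -1, -1; Σd² = 6
ρ = 1 − 6Σd² / [n(n²−1)] = 1 − 6×6 / (8×63) = 1 − 36/504 ≈ 0.929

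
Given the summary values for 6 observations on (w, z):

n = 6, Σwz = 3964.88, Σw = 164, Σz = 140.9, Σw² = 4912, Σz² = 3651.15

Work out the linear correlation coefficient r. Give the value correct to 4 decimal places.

r = (nΣwz − ΣwΣz) / √[(nΣw² − (Σw)²)(nΣz² − (Σz)²)]
Numerator: 6×3964.88 − 164×140.9 = 681.68
Denominator: √[(29472 − 26896)(21906.9 − 19852.81)] = √[2576 × 2054.09] = 2300.2904
r = 681.68 / 2300.2904 ≈ 0.2963

0.2963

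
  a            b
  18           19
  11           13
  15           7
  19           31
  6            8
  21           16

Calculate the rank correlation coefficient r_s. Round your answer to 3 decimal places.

Rank a: 4, 2, 3, 5, 1, 6
Rank b: 5, 3, 1, 6, 2, 4
d = rank(a) − rank(b): -1, -1, 2, -1, -1, 2; Σd² = 12
ρ = 1 − 6Σd² / [n(n²−1)] = 1 − 6×12 / (6×35) = 1 − 72/210 ≈ 0.657

0.657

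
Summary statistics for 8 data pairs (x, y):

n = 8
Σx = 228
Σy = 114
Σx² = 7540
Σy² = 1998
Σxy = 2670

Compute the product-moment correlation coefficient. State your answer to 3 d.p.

r = (nΣxy − ΣxΣy) / √[(nΣx² − (Σx)²)(nΣy² − (Σy)²)]
Numerator: 8×2670 − 228×114 = -4632
Denominator: √[(60320 − 51984)(15984 − 12996)] = √[8336 × 2988] = 4990.7883
r = -4632 / 4990.7883 ≈ -0.928

-0.928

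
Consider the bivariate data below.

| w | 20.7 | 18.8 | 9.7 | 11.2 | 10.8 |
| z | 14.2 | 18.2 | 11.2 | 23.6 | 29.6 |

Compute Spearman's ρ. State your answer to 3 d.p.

Rank w: 5, 4, 1, 3, 2
Rank z: 2, 3, 1, 4, 5
d = rank(w) − rank(z): 3, 1, 0, -1, -3; Σd² = 20
ρ = 1 − 6Σd² / [n(n²−1)] = 1 − 6×20 / (5×24) = 1 − 120/120 ≈ 0.000

0.000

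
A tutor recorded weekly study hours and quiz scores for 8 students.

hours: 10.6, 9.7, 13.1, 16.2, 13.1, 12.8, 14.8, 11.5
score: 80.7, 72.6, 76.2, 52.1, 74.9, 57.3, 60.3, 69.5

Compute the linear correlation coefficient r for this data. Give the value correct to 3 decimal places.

n = 8, Σx = 101.8, Σy = 543.6, Σx² = 1327.24, Σy² = 37663.74, Σxy = 6808.2
nΣxy − ΣxΣy = 54465.6 − 55338.48 = -872.88
nΣx² − (Σx)² = 10617.92 − 10363.24 = 254.68; nΣy² − (Σy)² = 301309.92 − 295500.96 = 5808.96
r = -872.88 / √(254.68 × 5808.96) = -872.88 / 1216.3165 ≈ -0.718

-0.718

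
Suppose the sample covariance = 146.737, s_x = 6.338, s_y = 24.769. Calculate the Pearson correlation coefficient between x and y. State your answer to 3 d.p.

r = Cov(x,y) / (s_x · s_y) = 146.737 / (6.338 × 24.769)
  = 146.737 / 156.9859 ≈ 0.935

0.935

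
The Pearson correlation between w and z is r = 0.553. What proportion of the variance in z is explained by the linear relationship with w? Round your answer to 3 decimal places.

r² = (0.553)² = 0.306

0.306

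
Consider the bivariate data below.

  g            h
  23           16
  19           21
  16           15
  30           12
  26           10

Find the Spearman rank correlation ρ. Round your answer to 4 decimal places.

-0.6000

Rank g: 3, 2, 1, 5, 4
Rank h: 4, 5, 3, 2, 1
d = rank(g) − rank(h): -1, -3, -2, 3, 3; Σd² = 32
ρ = 1 − 6Σd² / [n(n²−1)] = 1 − 6×32 / (5×24) = 1 − 192/120 ≈ -0.6000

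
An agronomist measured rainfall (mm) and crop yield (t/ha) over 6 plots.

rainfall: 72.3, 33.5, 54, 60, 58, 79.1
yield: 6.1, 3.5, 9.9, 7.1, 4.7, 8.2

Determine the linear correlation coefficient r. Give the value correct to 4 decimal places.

n = 6, Σx = 356.9, Σy = 39.5, Σx² = 22486.35, Σy² = 287.21, Σxy = 2440.1
nΣxy − ΣxΣy = 14640.6 − 14097.55 = 543.05
nΣx² − (Σx)² = 134918.1 − 127377.61 = 7540.49; nΣy² − (Σy)² = 1723.26 − 1560.25 = 163.01
r = 543.05 / √(7540.49 × 163.01) = 543.05 / 1108.6818 ≈ 0.4898

0.4898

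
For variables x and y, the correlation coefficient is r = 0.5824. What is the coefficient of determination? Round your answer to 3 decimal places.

r² = (0.5824)² = 0.339

0.339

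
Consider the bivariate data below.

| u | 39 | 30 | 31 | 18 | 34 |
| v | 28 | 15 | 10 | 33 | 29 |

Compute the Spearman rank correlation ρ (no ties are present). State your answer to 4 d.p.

-0.2000

Rank u: 5, 2, 3, 1, 4
Rank v: 3, 2, 1, 5, 4
d = rank(u) − rank(v): 2, 0, 2, -4, 0; Σd² = 24
ρ = 1 − 6Σd² / [n(n²−1)] = 1 − 6×24 / (5×24) = 1 − 144/120 ≈ -0.2000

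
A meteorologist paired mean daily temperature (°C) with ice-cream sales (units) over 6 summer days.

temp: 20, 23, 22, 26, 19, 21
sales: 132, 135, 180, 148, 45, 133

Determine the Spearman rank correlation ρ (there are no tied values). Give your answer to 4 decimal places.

Rank temp: 2, 5, 4, 6, 1, 3
Rank sales: 2, 4, 6, 5, 1, 3
d = rank(temp) − rank(sales): 0, 1, -2, 1, 0, 0; Σd² = 6
ρ = 1 − 6Σd² / [n(n²−1)] = 1 − 6×6 / (6×35) = 1 − 36/210 ≈ 0.8286

0.8286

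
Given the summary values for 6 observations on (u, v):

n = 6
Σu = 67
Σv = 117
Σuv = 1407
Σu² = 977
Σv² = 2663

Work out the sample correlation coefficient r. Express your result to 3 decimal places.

r = (nΣuv − ΣuΣv) / √[(nΣu² − (Σu)²)(nΣv² − (Σv)²)]
Numerator: 6×1407 − 67×117 = 603
Denominator: √[(5862 − 4489)(15978 − 13689)] = √[1373 × 2289] = 1772.7936
r = 603 / 1772.7936 ≈ 0.340

0.340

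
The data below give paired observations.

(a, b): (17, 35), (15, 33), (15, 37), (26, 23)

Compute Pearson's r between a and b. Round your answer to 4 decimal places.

n = 4, Σa = 73, Σb = 128, Σa² = 1415, Σb² = 4212, Σab = 2243
nΣab − ΣaΣb = 8972 − 9344 = -372
nΣa² − (Σa)² = 5660 − 5329 = 331; nΣb² − (Σb)² = 16848 − 16384 = 464
r = -372 / √(331 × 464) = -372 / 391.8979 ≈ -0.9492

-0.9492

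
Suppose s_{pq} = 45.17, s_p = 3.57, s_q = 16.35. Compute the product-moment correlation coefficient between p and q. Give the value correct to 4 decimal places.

r = Cov(p,q) / (s_p · s_q) = 45.17 / (3.57 × 16.35)
  = 45.17 / 58.3695 ≈ 0.7739

0.7739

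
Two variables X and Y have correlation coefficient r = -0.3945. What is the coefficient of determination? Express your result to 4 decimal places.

0.1556

r² = (-0.3945)² = 0.1556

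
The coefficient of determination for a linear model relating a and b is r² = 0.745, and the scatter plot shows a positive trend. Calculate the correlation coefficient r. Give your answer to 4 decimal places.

|r| = √0.745 = 0.8631
The association is positive, so r = 0.8631.

0.8631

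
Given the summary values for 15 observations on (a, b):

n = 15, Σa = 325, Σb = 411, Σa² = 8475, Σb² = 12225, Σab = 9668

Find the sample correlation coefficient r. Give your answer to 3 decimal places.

r = (nΣab − ΣaΣb) / √[(nΣa² − (Σa)²)(nΣb² − (Σb)²)]
Numerator: 15×9668 − 325×411 = 11445
Denominator: √[(127125 − 105625)(183375 − 168921)] = √[21500 × 14454] = 17628.4146
r = 11445 / 17628.4146 ≈ 0.649

0.649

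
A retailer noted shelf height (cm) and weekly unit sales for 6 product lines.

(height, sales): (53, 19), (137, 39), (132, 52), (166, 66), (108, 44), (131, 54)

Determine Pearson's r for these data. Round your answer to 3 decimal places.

0.915

n = 6, Σx = 727, Σy = 274, Σx² = 95383, Σy² = 13794, Σxy = 35996
nΣxy − ΣxΣy = 215976 − 199198 = 16778
nΣx² − (Σx)² = 572298 − 528529 = 43769; nΣy² − (Σy)² = 82764 − 75076 = 7688
r = 16778 / √(43769 × 7688) = 16778 / 18343.8293 ≈ 0.915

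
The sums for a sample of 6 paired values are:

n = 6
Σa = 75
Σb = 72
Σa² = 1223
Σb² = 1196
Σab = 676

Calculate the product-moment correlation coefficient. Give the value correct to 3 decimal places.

-0.728

r = (nΣab − ΣaΣb) / √[(nΣa² − (Σa)²)(nΣb² − (Σb)²)]
Numerator: 6×676 − 75×72 = -1344
Denominator: √[(7338 − 5625)(7176 − 5184)] = √[1713 × 1992] = 1847.2401
r = -1344 / 1847.2401 ≈ -0.728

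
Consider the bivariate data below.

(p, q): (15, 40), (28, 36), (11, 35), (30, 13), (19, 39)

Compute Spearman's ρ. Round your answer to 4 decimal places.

-0.4000

Rank p: 2, 4, 1, 5, 3
Rank q: 5, 3, 2, 1, 4
d = rank(p) − rank(q): -3, 1, -1, 4, -1; Σd² = 28
ρ = 1 − 6Σd² / [n(n²−1)] = 1 − 6×28 / (5×24) = 1 − 168/120 ≈ -0.4000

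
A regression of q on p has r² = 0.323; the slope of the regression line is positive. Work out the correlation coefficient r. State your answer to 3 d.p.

|r| = √0.323 = 0.568
The association is positive, so r = 0.568.

0.568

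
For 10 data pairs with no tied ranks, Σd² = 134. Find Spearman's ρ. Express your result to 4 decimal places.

ρ = 1 − 6Σd² / [n(n²−1)] = 1 − 6×134 / (10×99)
  = 1 − 804/990 = 1 − 0.81212 ≈ 0.1879

0.1879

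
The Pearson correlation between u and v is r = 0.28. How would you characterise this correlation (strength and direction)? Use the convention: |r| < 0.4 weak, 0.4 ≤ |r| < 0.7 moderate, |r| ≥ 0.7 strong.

weak positive

r = 0.28 > 0 so the relationship is positive.
|r| = 0.28, which falls in the weak range.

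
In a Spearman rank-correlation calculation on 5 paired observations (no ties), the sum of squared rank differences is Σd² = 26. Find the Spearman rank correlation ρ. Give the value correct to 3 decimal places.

ρ = 1 − 6Σd² / [n(n²−1)] = 1 − 6×26 / (5×24)
  = 1 − 156/120 = 1 − 1.3000 ≈ -0.300

-0.300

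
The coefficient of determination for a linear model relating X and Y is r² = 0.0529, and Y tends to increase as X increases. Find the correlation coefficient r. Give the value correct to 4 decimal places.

0.2300

|r| = √0.0529 = 0.2300
The association is positive, so r = 0.2300.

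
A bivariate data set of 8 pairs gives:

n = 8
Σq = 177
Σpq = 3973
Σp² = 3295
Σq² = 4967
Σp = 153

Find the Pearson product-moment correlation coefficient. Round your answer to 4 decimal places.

0.9442

r = (nΣpq − ΣpΣq) / √[(nΣp² − (Σp)²)(nΣq² − (Σq)²)]
Numerator: 8×3973 − 153×177 = 4703
Denominator: √[(26360 − 23409)(39736 − 31329)] = √[2951 × 8407] = 4980.8691
r = 4703 / 4980.8691 ≈ 0.9442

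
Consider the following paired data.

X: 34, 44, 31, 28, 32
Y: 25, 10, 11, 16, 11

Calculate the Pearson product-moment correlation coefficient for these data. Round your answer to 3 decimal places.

-0.238

n = 5, ΣX = 169, ΣY = 73, ΣX² = 5861, ΣY² = 1223, ΣXY = 2431
nΣXY − ΣXΣY = 12155 − 12337 = -182
nΣX² − (ΣX)² = 29305 − 28561 = 744; nΣY² − (ΣY)² = 6115 − 5329 = 786
r = -182 / √(744 × 786) = -182 / 764.7117 ≈ -0.238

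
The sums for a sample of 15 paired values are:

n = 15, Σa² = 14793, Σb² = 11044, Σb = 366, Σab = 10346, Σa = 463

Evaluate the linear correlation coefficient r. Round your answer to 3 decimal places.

r = (nΣab − ΣaΣb) / √[(nΣa² − (Σa)²)(nΣb² − (Σb)²)]
Numerator: 15×10346 − 463×366 = -14268
Denominator: √[(221895 − 214369)(165660 − 133956)] = √[7526 × 31704] = 15446.8218
r = -14268 / 15446.8218 ≈ -0.924

-0.924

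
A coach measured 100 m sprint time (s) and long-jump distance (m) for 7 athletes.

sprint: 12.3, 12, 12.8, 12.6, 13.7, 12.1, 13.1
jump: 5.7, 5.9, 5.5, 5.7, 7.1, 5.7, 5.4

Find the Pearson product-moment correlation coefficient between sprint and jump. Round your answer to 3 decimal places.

0.565

n = 7, Σx = 88.6, Σy = 41, Σx² = 1123.6, Σy² = 242.1, Σxy = 520.11
nΣxy − ΣxΣy = 3640.77 − 3632.6 = 8.17
nΣx² − (Σx)² = 7865.2 − 7849.96 = 15.24; nΣy² − (Σy)² = 1694.7 − 1681 = 13.7
r = 8.17 / √(15.24 × 13.7) = 8.17 / 14.4495 ≈ 0.565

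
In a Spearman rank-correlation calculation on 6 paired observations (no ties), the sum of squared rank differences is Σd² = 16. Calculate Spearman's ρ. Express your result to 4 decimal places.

0.5429

ρ = 1 − 6Σd² / [n(n²−1)] = 1 − 6×16 / (6×35)
  = 1 − 96/210 = 1 − 0.45714 ≈ 0.5429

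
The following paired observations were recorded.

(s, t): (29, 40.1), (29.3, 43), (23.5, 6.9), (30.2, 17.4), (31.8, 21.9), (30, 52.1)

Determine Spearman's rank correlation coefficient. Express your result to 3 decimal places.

Rank s: 2, 3, 1, 5, 6, 4
Rank t: 4, 5, 1, 2, 3, 6
d = rank(s) − rank(t): -2, -2, 0, 3, 3, -2; Σd² = 30
ρ = 1 − 6Σd² / [n(n²−1)] = 1 − 6×30 / (6×35) = 1 − 180/210 ≈ 0.143

0.143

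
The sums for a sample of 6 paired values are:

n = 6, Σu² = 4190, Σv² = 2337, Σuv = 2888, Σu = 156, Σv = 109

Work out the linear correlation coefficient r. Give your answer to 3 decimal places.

0.247

r = (nΣuv − ΣuΣv) / √[(nΣu² − (Σu)²)(nΣv² − (Σv)²)]
Numerator: 6×2888 − 156×109 = 324
Denominator: √[(25140 − 24336)(14022 − 11881)] = √[804 × 2141] = 1312.0076
r = 324 / 1312.0076 ≈ 0.247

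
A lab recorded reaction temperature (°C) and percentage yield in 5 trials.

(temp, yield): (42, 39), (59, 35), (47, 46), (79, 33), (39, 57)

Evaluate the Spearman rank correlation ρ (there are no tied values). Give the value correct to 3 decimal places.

-0.900

Rank temp: 2, 4, 3, 5, 1
Rank yield: 3, 2, 4, 1, 5
d = rank(temp) − rank(yield): -1, 2, -1, 4, -4; Σd² = 38
ρ = 1 − 6Σd² / [n(n²−1)] = 1 − 6×38 / (5×24) = 1 − 228/120 ≈ -0.900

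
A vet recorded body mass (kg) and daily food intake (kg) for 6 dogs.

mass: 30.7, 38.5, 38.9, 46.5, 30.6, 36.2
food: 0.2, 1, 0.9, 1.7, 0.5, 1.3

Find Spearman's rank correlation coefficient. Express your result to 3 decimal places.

0.714

Rank mass: 2, 4, 5, 6, 1, 3
Rank food: 1, 4, 3, 6, 2, 5
d = rank(mass) − rank(food): 1, 0, 2, 0, -1, -2; Σd² = 10
ρ = 1 − 6Σd² / [n(n²−1)] = 1 − 6×10 / (6×35) = 1 − 60/210 ≈ 0.714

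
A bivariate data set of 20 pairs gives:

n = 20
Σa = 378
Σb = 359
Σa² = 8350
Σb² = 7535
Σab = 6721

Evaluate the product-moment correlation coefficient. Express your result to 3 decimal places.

r = (nΣab − ΣaΣb) / √[(nΣa² − (Σa)²)(nΣb² − (Σb)²)]
Numerator: 20×6721 − 378×359 = -1282
Denominator: √[(167000 − 142884)(150700 − 128881)] = √[24116 × 21819] = 22938.7664
r = -1282 / 22938.7664 ≈ -0.056

-0.056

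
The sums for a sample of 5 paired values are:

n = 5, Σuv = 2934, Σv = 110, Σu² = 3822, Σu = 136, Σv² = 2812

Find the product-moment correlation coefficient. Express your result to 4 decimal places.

-0.2644

r = (nΣuv − ΣuΣv) / √[(nΣu² − (Σu)²)(nΣv² − (Σv)²)]
Numerator: 5×2934 − 136×110 = -290
Denominator: √[(19110 − 18496)(14060 − 12100)] = √[614 × 1960] = 1097.0141
r = -290 / 1097.0141 ≈ -0.2644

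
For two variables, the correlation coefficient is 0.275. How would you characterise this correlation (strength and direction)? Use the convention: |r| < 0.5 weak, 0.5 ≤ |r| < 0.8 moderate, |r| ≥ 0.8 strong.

r = 0.275 > 0 so the relationship is positive.
|r| = 0.275, which falls in the weak range.

weak positive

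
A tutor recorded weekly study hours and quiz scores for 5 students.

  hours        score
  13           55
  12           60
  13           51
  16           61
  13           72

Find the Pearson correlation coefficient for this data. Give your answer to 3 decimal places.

0.071

n = 5, Σx = 67, Σy = 299, Σx² = 907, Σy² = 18131, Σxy = 4010
nΣxy − ΣxΣy = 20050 − 20033 = 17
nΣx² − (Σx)² = 4535 − 4489 = 46; nΣy² − (Σy)² = 90655 − 89401 = 1254
r = 17 / √(46 × 1254) = 17 / 240.1749 ≈ 0.071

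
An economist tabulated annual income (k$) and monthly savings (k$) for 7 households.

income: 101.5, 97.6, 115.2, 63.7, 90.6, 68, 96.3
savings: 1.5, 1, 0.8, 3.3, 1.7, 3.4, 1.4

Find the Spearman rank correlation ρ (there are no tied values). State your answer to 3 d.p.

-0.857

Rank income: 6, 5, 7, 1, 3, 2, 4
Rank savings: 4, 2, 1, 6, 5, 7, 3
d = rank(income) − rank(savings): 2, 3, 6, -5, -2, -5, 1; Σd² = 104
ρ = 1 − 6Σd² / [n(n²−1)] = 1 − 6×104 / (7×48) = 1 − 624/336 ≈ -0.857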